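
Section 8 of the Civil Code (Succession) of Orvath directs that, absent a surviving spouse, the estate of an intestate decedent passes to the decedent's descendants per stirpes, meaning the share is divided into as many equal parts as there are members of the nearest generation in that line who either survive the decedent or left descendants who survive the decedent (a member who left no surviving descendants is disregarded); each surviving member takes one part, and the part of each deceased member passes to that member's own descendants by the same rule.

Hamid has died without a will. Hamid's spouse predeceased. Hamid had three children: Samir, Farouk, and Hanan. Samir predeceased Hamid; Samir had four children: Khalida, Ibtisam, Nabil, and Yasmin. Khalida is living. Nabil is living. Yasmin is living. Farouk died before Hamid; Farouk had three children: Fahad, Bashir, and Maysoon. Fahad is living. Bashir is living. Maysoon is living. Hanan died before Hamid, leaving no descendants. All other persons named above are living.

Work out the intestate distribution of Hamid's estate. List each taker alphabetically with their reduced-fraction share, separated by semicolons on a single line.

Bashir 1/6; Fahad 1/6; Ibtisam 1/8; Khalida 1/8; Maysoon 1/6; Nabil 1/8; Yasmin 1/8

There is no surviving spouse, so the entire estate passes to Hamid's descendants per stirpes.
Hanan left no surviving issue, so that branch lapses and is disregarded.
The estate is divided into 2 equal shares of 1/2 among Samir, Farouk.
Samir predeceased; the 1/2 allotted to Samir's branch passes to Samir's issue by representation.
The 1/2 is divided into 4 equal shares of 1/8 among Khalida, Ibtisam, Nabil, Yasmin.
Khalida is living and takes 1/8.
Ibtisam is living and takes 1/8.
Nabil is living and takes 1/8.
Yasmin is living and takes 1/8.
Farouk predeceased; the 1/2 allotted to Farouk's branch passes to Farouk's issue by representation.
The 1/2 is divided into 3 equal shares of 1/6 among Fahad, Bashir, Maysoon.
Fahad is living and takes 1/6.
Bashir is living and takes 1/6.
Maysoon is living and takes 1/6.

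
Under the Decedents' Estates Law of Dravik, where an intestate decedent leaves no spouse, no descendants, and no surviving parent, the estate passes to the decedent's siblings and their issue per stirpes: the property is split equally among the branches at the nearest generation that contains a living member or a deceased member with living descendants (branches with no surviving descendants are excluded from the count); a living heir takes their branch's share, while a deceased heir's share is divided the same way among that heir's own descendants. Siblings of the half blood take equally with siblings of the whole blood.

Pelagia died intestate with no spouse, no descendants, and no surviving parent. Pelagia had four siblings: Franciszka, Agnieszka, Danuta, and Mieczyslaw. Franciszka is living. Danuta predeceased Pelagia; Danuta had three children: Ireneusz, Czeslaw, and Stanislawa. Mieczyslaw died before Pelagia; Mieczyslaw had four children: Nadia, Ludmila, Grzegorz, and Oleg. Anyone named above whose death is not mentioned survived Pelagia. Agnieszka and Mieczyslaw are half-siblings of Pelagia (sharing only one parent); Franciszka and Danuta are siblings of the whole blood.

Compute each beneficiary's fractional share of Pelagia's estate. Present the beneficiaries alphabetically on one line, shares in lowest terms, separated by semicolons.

No spouse, descendants, or parent survives, so the estate passes to Pelagia's siblings per stirpes.
Half-blood and whole-blood siblings take equally under the stated rule.
The estate is divided into 4 equal shares of 1/4 among Franciszka, Agnieszka, Danuta, Mieczyslaw.
Franciszka is living and takes 1/4.
Agnieszka is living and takes 1/4.
Danuta predeceased; the 1/4 allotted to Danuta's branch passes to Danuta's issue by representation.
The 1/4 is divided into 3 equal shares of 1/12 among Ireneusz, Czeslaw, Stanislawa.
Ireneusz is living and takes 1/12.
Czeslaw is living and takes 1/12.
Stanislawa is living and takes 1/12.
Mieczyslaw predeceased; the 1/4 allotted to Mieczyslaw's branch passes to Mieczyslaw's issue by representation.
The 1/4 is divided into 4 equal shares of 1/16 among Nadia, Ludmila, Grzegorz, Oleg.
Nadia is living and takes 1/16.
Ludmila is living and takes 1/16.
Grzegorz is living and takes 1/16.
Oleg is living and takes 1/16.

Agnieszka 1/4; Czeslaw 1/12; Franciszka 1/4; Grzegorz 1/16; Ireneusz 1/12; Ludmila 1/16; Nadia 1/16; Oleg 1/16; Stanislawa 1/12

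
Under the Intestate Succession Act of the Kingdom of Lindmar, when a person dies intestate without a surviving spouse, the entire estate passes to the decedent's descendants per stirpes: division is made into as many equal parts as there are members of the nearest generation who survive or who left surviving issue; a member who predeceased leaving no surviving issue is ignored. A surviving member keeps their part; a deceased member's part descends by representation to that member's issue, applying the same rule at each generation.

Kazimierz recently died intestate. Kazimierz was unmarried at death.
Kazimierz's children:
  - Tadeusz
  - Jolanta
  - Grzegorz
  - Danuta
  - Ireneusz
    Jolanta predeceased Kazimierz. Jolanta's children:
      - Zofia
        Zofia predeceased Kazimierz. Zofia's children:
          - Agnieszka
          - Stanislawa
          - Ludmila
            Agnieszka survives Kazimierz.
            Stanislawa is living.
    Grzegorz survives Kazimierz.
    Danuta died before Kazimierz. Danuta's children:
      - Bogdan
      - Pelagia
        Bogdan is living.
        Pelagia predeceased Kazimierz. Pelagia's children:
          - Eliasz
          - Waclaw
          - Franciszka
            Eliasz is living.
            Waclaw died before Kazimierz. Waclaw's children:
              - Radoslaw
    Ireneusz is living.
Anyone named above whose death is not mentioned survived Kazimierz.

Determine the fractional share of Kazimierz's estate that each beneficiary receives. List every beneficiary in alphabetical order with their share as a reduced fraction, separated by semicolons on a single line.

There is no surviving spouse, so the entire estate passes to Kazimierz's descendants per stirpes.
The estate is divided into 5 equal shares of 1/5 among Tadeusz, Jolanta, Grzegorz, Danuta, Ireneusz.
Tadeusz is living and takes 1/5.
Jolanta predeceased; the 1/5 allotted to Jolanta's branch passes to Jolanta's issue by representation.
Zofia's line is the sole branch at this level, so the full 1/5 passes to Zofia's issue by representation.
The 1/5 is divided into 3 equal shares of 1/15 among Agnieszka, Stanislawa, Ludmila.
Agnieszka is living and takes 1/15.
Stanislawa is living and takes 1/15.
Ludmila is living and takes 1/15.
Grzegorz is living and takes 1/5.
Danuta predeceased; the 1/5 allotted to Danuta's branch passes to Danuta's issue by representation.
The 1/5 is divided into 2 equal shares of 1/10 among Bogdan, Pelagia.
Bogdan is living and takes 1/10.
Pelagia predeceased; the 1/10 allotted to Pelagia's branch passes to Pelagia's issue by representation.
The 1/10 is divided into 3 equal shares of 1/30 among Eliasz, Waclaw, Franciszka.
Eliasz is living and takes 1/30.
Waclaw predeceased; the 1/30 allotted to Waclaw's branch passes to Waclaw's issue by representation.
Radoslaw is the sole taker at this level and receives the full 1/30.
Franciszka is living and takes 1/30.
Ireneusz is living and takes 1/5.

Agnieszka 1/15; Bogdan 1/10; Eliasz 1/30; Franciszka 1/30; Grzegorz 1/5; Ireneusz 1/5; Ludmila 1/15; Radoslaw 1/30; Stanislawa 1/15; Tadeusz 1/5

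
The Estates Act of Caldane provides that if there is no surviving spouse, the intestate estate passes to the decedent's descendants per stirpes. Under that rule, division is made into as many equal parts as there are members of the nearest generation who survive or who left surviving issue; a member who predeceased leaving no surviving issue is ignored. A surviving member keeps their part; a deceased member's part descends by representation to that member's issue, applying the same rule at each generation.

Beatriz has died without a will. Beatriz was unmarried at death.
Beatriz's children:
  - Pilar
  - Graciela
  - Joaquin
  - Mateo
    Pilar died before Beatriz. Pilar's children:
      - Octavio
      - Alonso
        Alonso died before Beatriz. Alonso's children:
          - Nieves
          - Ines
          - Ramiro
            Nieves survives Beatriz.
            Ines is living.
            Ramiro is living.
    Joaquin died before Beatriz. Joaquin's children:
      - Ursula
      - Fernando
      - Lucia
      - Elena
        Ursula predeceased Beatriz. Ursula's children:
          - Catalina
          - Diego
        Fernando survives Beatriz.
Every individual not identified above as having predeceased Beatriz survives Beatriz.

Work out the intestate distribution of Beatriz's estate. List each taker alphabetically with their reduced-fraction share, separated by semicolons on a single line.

There is no surviving spouse, so the entire estate passes to Beatriz's descendants per stirpes.
The estate is divided into 4 equal shares of 1/4 among Pilar, Graciela, Joaquin, Mateo.
Pilar predeceased; the 1/4 allotted to Pilar's branch passes to Pilar's issue by representation.
The 1/4 is divided into 2 equal shares of 1/8 among Octavio, Alonso.
Octavio is living and takes 1/8.
Alonso predeceased; the 1/8 allotted to Alonso's branch passes to Alonso's issue by representation.
The 1/8 is divided into 3 equal shares of 1/24 among Nieves, Ines, Ramiro.
Nieves is living and takes 1/24.
Ines is living and takes 1/24.
Ramiro is living and takes 1/24.
Graciela is living and takes 1/4.
Joaquin predeceased; the 1/4 allotted to Joaquin's branch passes to Joaquin's issue by representation.
The 1/4 is divided into 4 equal shares of 1/16 among Ursula, Fernando, Lucia, Elena.
Ursula predeceased; the 1/16 allotted to Ursula's branch passes to Ursula's issue by representation.
The 1/16 is divided into 2 equal shares of 1/32 among Catalina, Diego.
Catalina is living and takes 1/32.
Diego is living and takes 1/32.
Fernando is living and takes 1/16.
Lucia is living and takes 1/16.
Elena is living and takes 1/16.
Mateo is living and takes 1/4.

Catalina 1/32; Diego 1/32; Elena 1/16; Fernando 1/16; Graciela 1/4; Ines 1/24; Lucia 1/16; Mateo 1/4; Nieves 1/24; Octavio 1/8; Ramiro 1/24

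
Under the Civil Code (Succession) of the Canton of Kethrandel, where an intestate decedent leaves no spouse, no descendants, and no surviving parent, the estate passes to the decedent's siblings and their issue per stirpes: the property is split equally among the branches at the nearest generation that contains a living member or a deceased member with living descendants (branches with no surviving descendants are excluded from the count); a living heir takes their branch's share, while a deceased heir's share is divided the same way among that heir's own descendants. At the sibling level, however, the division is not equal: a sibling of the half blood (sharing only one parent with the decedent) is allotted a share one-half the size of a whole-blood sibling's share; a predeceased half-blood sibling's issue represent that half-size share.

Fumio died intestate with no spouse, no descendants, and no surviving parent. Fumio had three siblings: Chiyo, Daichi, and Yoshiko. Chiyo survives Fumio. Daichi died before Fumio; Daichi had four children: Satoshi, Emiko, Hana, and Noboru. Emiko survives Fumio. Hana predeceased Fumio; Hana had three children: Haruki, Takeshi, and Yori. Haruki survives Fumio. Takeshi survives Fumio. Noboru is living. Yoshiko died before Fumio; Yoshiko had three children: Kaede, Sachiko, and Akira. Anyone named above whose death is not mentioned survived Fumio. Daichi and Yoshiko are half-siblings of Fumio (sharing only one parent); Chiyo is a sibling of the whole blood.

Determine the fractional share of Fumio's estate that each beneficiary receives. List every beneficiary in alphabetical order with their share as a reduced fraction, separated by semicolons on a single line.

No spouse, descendants, or parent survives, so the estate passes to Fumio's siblings per stirpes.
Half-blood siblings count for one-half the weight of whole-blood siblings at the initial division.
Dividing 1 in proportion to weights (total weight 2): Chiyo (weight 1) → 1/2; Daichi (weight 1/2) → 1/4; Yoshiko (weight 1/2) → 1/4.
Chiyo is living and takes 1/2.
Daichi predeceased; the 1/4 allotted to Daichi's branch passes to Daichi's issue by representation.
The 1/4 is divided into 4 equal shares of 1/16 among Satoshi, Emiko, Hana, Noboru.
Satoshi is living and takes 1/16.
Emiko is living and takes 1/16.
Hana predeceased; the 1/16 allotted to Hana's branch passes to Hana's issue by representation.
The 1/16 is divided into 3 equal shares of 1/48 among Haruki, Takeshi, Yori.
Haruki is living and takes 1/48.
Takeshi is living and takes 1/48.
Yori is living and takes 1/48.
Noboru is living and takes 1/16.
Yoshiko predeceased; the 1/4 allotted to Yoshiko's branch passes to Yoshiko's issue by representation.
The 1/4 is divided into 3 equal shares of 1/12 among Kaede, Sachiko, Akira.
Kaede is living and takes 1/12.
Sachiko is living and takes 1/12.
Akira is living and takes 1/12.

Akira 1/12; Chiyo 1/2; Emiko 1/16; Haruki 1/48; Kaede 1/12; Noboru 1/16; Sachiko 1/12; Satoshi 1/16; Takeshi 1/48; Yori 1/48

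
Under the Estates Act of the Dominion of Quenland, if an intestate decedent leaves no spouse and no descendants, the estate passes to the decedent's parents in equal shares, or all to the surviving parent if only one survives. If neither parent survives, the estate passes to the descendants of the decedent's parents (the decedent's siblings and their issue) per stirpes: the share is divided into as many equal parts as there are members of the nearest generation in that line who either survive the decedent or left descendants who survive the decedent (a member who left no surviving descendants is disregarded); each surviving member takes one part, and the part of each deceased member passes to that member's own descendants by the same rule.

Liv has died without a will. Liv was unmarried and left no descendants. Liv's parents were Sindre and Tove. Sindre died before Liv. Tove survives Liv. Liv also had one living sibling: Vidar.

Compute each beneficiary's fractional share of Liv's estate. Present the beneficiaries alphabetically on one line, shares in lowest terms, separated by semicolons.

Only one parent, Tove, survives, so Tove takes the entire estate. The siblings take nothing because a surviving parent has priority.

Tove 1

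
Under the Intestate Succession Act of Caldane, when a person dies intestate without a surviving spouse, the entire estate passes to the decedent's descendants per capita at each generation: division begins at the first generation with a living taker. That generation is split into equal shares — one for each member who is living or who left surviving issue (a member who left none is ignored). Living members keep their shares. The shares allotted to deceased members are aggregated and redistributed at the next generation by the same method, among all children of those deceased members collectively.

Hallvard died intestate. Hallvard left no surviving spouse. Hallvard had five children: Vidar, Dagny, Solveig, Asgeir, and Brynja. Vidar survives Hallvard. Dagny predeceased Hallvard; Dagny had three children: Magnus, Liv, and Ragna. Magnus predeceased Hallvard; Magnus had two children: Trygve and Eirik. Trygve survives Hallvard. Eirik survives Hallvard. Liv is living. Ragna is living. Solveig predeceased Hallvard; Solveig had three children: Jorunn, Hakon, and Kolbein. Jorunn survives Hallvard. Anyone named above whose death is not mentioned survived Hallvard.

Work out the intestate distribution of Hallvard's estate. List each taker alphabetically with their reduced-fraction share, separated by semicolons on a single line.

There is no surviving spouse, so the entire estate passes to Hallvard's descendants per capita at each generation.
At generation 1 (Vidar, Dagny, Solveig, Asgeir, Brynja) there are 5 shares of (1)/5 = 1/5 each.
Living: Vidar, Asgeir, and Brynja — each takes 1/5.
Deceased: Dagny and Solveig. Their combined 2/5 is pooled and carried to generation 2.
At generation 2 (Magnus, Liv, Ragna, Jorunn, Hakon, Kolbein) there are 6 shares of (2/5)/6 = 1/15 each.
Living: Liv, Ragna, Jorunn, Hakon, and Kolbein — each takes 1/15.
Deceased: Magnus. That 1/15 share is carried to generation 3.
At generation 3 (Trygve, Eirik) there are 2 shares of (1/15)/2 = 1/30 each.
Living: Trygve and Eirik — each takes 1/30.

Asgeir 1/5; Brynja 1/5; Eirik 1/30; Hakon 1/15; Jorunn 1/15; Kolbein 1/15; Liv 1/15; Ragna 1/15; Trygve 1/30; Vidar 1/5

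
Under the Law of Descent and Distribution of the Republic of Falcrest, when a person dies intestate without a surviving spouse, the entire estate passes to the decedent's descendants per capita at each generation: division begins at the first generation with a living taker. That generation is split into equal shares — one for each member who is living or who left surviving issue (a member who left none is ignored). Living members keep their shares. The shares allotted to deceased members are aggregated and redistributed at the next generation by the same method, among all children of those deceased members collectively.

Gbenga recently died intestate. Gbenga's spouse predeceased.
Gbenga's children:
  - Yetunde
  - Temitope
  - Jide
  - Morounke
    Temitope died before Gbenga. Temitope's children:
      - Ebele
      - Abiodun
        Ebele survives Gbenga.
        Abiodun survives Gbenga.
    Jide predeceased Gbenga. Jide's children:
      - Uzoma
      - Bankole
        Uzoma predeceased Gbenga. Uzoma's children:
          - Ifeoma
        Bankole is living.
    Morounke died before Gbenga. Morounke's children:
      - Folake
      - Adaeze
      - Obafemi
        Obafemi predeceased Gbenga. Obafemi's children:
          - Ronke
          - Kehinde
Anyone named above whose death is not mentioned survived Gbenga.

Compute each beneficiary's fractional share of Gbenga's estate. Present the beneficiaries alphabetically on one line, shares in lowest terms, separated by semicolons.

Abiodun 3/28; Adaeze 3/28; Bankole 3/28; Ebele 3/28; Folake 3/28; Ifeoma 1/14; Kehinde 1/14; Ronke 1/14; Yetunde 1/4

There is no surviving spouse, so the entire estate passes to Gbenga's descendants per capita at each generation.
At generation 1 (Yetunde, Temitope, Jide, Morounke) there are 4 shares of (1)/4 = 1/4 each.
Living: Yetunde — each takes 1/4.
Deceased: Temitope, Jide, and Morounke. Their combined 3/4 is pooled and carried to generation 2.
At generation 2 (Ebele, Abiodun, Uzoma, Bankole, Folake, Adaeze, Obafemi) there are 7 shares of (3/4)/7 = 3/28 each.
Living: Ebele, Abiodun, Bankole, Folake, and Adaeze — each takes 3/28.
Deceased: Uzoma and Obafemi. Their combined 3/14 is pooled and carried to generation 3.
At generation 3 (Ifeoma, Ronke, Kehinde) there are 3 shares of (3/14)/3 = 1/14 each.
Living: Ifeoma, Ronke, and Kehinde — each takes 1/14.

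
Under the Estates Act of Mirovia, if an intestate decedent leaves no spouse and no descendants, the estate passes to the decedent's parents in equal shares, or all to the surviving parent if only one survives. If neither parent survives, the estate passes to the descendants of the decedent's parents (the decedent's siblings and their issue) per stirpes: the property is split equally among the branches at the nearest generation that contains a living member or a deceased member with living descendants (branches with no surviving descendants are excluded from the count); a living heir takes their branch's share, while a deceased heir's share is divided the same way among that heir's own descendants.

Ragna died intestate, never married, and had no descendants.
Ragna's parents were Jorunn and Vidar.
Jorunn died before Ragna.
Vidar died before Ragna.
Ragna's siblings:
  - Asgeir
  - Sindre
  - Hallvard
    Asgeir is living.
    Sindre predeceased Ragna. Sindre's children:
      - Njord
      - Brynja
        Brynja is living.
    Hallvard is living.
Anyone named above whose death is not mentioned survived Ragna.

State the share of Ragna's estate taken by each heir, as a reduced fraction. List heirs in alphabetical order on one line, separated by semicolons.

Neither parent survives and there are no descendants, so the estate passes to Ragna's siblings and their issue per stirpes.
The estate is divided into 3 equal shares of 1/3 among Asgeir, Sindre, Hallvard.
Asgeir is living and takes 1/3.
Sindre predeceased; the 1/3 allotted to Sindre's branch passes to Sindre's issue by representation.
The 1/3 is divided into 2 equal shares of 1/6 among Njord, Brynja.
Njord is living and takes 1/6.
Brynja is living and takes 1/6.
Hallvard is living and takes 1/3.

Asgeir 1/3; Brynja 1/6; Hallvard 1/3; Njord 1/6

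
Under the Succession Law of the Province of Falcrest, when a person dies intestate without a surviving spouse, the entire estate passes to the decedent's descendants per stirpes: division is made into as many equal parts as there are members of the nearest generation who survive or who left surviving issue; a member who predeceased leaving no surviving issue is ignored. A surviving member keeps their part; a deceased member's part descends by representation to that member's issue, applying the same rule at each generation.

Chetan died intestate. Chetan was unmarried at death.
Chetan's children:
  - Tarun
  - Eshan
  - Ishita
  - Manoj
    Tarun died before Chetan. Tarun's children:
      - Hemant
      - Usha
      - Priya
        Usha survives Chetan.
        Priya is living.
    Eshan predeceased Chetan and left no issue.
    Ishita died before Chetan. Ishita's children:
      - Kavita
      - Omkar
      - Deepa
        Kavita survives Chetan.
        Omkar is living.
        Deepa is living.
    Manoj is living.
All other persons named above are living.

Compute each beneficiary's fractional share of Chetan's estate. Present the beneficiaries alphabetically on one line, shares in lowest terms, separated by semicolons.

Deepa 1/9; Hemant 1/9; Kavita 1/9; Manoj 1/3; Omkar 1/9; Priya 1/9; Usha 1/9

There is no surviving spouse, so the entire estate passes to Chetan's descendants per stirpes.
Eshan left no surviving issue, so that branch lapses and is disregarded.
The estate is divided into 3 equal shares of 1/3 among Tarun, Ishita, Manoj.
Tarun predeceased; the 1/3 allotted to Tarun's branch passes to Tarun's issue by representation.
The 1/3 is divided into 3 equal shares of 1/9 among Hemant, Usha, Priya.
Hemant is living and takes 1/9.
Usha is living and takes 1/9.
Priya is living and takes 1/9.
Ishita predeceased; the 1/3 allotted to Ishita's branch passes to Ishita's issue by representation.
The 1/3 is divided into 3 equal shares of 1/9 among Kavita, Omkar, Deepa.
Kavita is living and takes 1/9.
Omkar is living and takes 1/9.
Deepa is living and takes 1/9.
Manoj is living and takes 1/3.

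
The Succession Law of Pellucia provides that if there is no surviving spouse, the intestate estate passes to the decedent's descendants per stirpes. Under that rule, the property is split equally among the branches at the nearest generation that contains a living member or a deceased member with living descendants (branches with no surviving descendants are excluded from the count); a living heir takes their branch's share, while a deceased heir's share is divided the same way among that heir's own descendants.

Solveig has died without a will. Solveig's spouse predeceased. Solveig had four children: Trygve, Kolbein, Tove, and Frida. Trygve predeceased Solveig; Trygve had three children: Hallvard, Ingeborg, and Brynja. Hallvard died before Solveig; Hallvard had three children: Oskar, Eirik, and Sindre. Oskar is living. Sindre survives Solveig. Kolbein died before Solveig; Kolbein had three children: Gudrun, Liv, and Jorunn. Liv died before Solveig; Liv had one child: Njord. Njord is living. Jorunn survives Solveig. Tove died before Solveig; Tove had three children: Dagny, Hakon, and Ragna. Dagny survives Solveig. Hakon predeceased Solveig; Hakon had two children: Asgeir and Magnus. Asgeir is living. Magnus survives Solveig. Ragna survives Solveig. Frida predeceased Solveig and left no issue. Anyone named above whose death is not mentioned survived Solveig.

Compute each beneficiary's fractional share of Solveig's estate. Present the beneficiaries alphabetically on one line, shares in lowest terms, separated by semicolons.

There is no surviving spouse, so the entire estate passes to Solveig's descendants per stirpes.
Frida left no surviving issue, so that branch lapses and is disregarded.
The estate is divided into 3 equal shares of 1/3 among Trygve, Kolbein, Tove.
Trygve predeceased; the 1/3 allotted to Trygve's branch passes to Trygve's issue by representation.
The 1/3 is divided into 3 equal shares of 1/9 among Hallvard, Ingeborg, Brynja.
Hallvard predeceased; the 1/9 allotted to Hallvard's branch passes to Hallvard's issue by representation.
The 1/9 is divided into 3 equal shares of 1/27 among Oskar, Eirik, Sindre.
Oskar is living and takes 1/27.
Eirik is living and takes 1/27.
Sindre is living and takes 1/27.
Ingeborg is living and takes 1/9.
Brynja is living and takes 1/9.
Kolbein predeceased; the 1/3 allotted to Kolbein's branch passes to Kolbein's issue by representation.
The 1/3 is divided into 3 equal shares of 1/9 among Gudrun, Liv, Jorunn.
Gudrun is living and takes 1/9.
Liv predeceased; the 1/9 allotted to Liv's branch passes to Liv's issue by representation.
Njord is the sole taker at this level and receives the full 1/9.
Jorunn is living and takes 1/9.
Tove predeceased; the 1/3 allotted to Tove's branch passes to Tove's issue by representation.
The 1/3 is divided into 3 equal shares of 1/9 among Dagny, Hakon, Ragna.
Dagny is living and takes 1/9.
Hakon predeceased; the 1/9 allotted to Hakon's branch passes to Hakon's issue by representation.
The 1/9 is divided into 2 equal shares of 1/18 among Asgeir, Magnus.
Asgeir is living and takes 1/18.
Magnus is living and takes 1/18.
Ragna is living and takes 1/9.

Asgeir 1/18; Brynja 1/9; Dagny 1/9; Eirik 1/27; Gudrun 1/9; Ingeborg 1/9; Jorunn 1/9; Magnus 1/18; Njord 1/9; Oskar 1/27; Ragna 1/9; Sindre 1/27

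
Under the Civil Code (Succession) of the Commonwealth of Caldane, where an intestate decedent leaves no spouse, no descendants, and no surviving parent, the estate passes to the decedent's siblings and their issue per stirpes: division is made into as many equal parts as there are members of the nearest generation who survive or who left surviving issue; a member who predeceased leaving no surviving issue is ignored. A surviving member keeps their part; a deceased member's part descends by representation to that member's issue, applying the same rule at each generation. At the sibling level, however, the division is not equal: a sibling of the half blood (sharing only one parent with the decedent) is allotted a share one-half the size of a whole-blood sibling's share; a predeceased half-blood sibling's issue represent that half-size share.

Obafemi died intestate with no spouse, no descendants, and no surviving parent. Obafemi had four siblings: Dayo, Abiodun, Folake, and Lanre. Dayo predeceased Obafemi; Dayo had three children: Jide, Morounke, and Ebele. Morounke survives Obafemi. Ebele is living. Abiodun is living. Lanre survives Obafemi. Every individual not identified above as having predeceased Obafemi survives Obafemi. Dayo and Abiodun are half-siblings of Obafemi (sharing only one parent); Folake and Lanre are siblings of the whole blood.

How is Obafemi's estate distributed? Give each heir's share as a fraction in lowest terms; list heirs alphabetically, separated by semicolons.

Abiodun 1/6; Ebele 1/18; Folake 1/3; Jide 1/18; Lanre 1/3; Morounke 1/18

No spouse, descendants, or parent survives, so the estate passes to Obafemi's siblings per stirpes.
Half-blood siblings count for one-half the weight of whole-blood siblings at the initial division.
Dividing 1 in proportion to weights (total weight 3): Dayo (weight 1/2) → 1/6; Abiodun (weight 1/2) → 1/6; Folake (weight 1) → 1/3; Lanre (weight 1) → 1/3.
Dayo predeceased; the 1/6 allotted to Dayo's branch passes to Dayo's issue by representation.
The 1/6 is divided into 3 equal shares of 1/18 among Jide, Morounke, Ebele.
Jide is living and takes 1/18.
Morounke is living and takes 1/18.
Ebele is living and takes 1/18.
Abiodun is living and takes 1/6.
Folake is living and takes 1/3.
Lanre is living and takes 1/3.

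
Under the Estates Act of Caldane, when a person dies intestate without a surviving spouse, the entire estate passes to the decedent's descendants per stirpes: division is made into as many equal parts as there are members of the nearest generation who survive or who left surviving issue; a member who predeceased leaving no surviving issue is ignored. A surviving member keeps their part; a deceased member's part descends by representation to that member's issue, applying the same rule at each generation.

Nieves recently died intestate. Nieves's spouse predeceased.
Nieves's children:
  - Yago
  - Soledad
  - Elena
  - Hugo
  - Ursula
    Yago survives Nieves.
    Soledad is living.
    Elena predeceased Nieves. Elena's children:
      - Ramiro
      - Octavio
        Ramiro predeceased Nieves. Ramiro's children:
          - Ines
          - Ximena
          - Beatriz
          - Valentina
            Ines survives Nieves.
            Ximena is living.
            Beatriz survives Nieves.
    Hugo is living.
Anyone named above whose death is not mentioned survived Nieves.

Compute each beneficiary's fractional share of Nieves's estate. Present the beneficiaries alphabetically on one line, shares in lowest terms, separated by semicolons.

Beatriz 1/40; Hugo 1/5; Ines 1/40; Octavio 1/10; Soledad 1/5; Ursula 1/5; Valentina 1/40; Ximena 1/40; Yago 1/5

There is no surviving spouse, so the entire estate passes to Nieves's descendants per stirpes.
The estate is divided into 5 equal shares of 1/5 among Yago, Soledad, Elena, Hugo, Ursula.
Yago is living and takes 1/5.
Soledad is living and takes 1/5.
Elena predeceased; the 1/5 allotted to Elena's branch passes to Elena's issue by representation.
The 1/5 is divided into 2 equal shares of 1/10 among Ramiro, Octavio.
Ramiro predeceased; the 1/10 allotted to Ramiro's branch passes to Ramiro's issue by representation.
The 1/10 is divided into 4 equal shares of 1/40 among Ines, Ximena, Beatriz, Valentina.
Ines is living and takes 1/40.
Ximena is living and takes 1/40.
Beatriz is living and takes 1/40.
Valentina is living and takes 1/40.
Octavio is living and takes 1/10.
Hugo is living and takes 1/5.
Ursula is living and takes 1/5.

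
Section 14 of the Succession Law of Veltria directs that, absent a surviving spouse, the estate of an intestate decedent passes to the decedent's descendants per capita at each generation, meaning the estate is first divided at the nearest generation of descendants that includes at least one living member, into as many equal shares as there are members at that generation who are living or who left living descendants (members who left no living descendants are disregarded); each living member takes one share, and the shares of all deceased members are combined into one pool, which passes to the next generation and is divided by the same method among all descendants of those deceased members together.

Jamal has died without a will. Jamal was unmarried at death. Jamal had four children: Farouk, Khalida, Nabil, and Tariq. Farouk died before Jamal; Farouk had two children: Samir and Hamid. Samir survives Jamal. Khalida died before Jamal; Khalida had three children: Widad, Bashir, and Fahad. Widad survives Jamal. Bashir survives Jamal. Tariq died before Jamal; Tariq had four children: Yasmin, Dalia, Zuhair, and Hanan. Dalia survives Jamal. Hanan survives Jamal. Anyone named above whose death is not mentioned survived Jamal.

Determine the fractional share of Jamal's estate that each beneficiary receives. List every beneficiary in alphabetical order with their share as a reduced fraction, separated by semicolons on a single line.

Bashir 1/12; Dalia 1/12; Fahad 1/12; Hamid 1/12; Hanan 1/12; Nabil 1/4; Samir 1/12; Widad 1/12; Yasmin 1/12; Zuhair 1/12

There is no surviving spouse, so the entire estate passes to Jamal's descendants per capita at each generation.
At generation 1 (Farouk, Khalida, Nabil, Tariq) there are 4 shares of (1)/4 = 1/4 each.
Living: Nabil — each takes 1/4.
Deceased: Farouk, Khalida, and Tariq. Their combined 3/4 is pooled and carried to generation 2.
At generation 2 (Samir, Hamid, Widad, Bashir, Fahad, Yasmin, Dalia, Zuhair, Hanan) there are 9 shares of (3/4)/9 = 1/12 each.
Living: Samir, Hamid, Widad, Bashir, Fahad, Yasmin, Dalia, Zuhair, and Hanan — each takes 1/12.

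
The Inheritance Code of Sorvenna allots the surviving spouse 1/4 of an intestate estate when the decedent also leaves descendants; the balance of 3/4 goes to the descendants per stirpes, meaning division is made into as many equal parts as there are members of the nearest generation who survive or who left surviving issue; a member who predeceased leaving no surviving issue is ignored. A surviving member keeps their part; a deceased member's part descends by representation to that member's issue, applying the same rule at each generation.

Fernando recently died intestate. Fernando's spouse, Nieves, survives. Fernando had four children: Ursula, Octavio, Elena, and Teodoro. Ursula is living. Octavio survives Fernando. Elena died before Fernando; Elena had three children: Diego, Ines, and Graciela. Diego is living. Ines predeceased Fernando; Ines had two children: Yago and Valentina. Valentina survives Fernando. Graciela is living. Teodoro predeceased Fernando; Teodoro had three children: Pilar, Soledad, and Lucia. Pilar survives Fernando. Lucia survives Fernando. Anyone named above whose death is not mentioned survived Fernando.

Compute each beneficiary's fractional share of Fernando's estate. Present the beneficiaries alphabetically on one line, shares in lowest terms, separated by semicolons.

Nieves, as surviving spouse, takes 1/4.
The remaining 3/4 passes to Fernando's descendants per stirpes.
The 3/4 is divided into 4 equal shares of 3/16 among Ursula, Octavio, Elena, Teodoro.
Ursula is living and takes 3/16.
Octavio is living and takes 3/16.
Elena predeceased; the 3/16 allotted to Elena's branch passes to Elena's issue by representation.
The 3/16 is divided into 3 equal shares of 1/16 among Diego, Ines, Graciela.
Diego is living and takes 1/16.
Ines predeceased; the 1/16 allotted to Ines's branch passes to Ines's issue by representation.
The 1/16 is divided into 2 equal shares of 1/32 among Yago, Valentina.
Yago is living and takes 1/32.
Valentina is living and takes 1/32.
Graciela is living and takes 1/16.
Teodoro predeceased; the 3/16 allotted to Teodoro's branch passes to Teodoro's issue by representation.
The 3/16 is divided into 3 equal shares of 1/16 among Pilar, Soledad, Lucia.
Pilar is living and takes 1/16.
Soledad is living and takes 1/16.
Lucia is living and takes 1/16.

Diego 1/16; Graciela 1/16; Lucia 1/16; Nieves 1/4; Octavio 3/16; Pilar 1/16; Soledad 1/16; Ursula 3/16; Valentina 1/32; Yago 1/32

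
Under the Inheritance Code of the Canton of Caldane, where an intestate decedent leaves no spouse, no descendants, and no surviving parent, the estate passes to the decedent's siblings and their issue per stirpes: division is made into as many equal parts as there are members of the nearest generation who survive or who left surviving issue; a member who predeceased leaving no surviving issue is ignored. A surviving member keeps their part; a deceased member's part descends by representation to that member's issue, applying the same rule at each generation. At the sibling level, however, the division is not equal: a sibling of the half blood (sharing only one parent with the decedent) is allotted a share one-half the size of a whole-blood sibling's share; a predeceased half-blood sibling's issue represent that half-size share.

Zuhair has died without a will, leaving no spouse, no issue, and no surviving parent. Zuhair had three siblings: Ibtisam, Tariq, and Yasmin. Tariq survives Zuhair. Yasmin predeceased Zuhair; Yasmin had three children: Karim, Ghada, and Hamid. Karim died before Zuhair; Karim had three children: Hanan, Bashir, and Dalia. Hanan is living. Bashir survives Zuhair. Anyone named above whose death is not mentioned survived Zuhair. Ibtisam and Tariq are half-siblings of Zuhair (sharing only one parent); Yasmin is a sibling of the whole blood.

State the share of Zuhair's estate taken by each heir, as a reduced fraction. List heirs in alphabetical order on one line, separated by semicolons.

Bashir 1/18; Dalia 1/18; Ghada 1/6; Hamid 1/6; Hanan 1/18; Ibtisam 1/4; Tariq 1/4

No spouse, descendants, or parent survives, so the estate passes to Zuhair's siblings per stirpes.
Half-blood siblings count for one-half the weight of whole-blood siblings at the initial division.
Dividing 1 in proportion to weights (total weight 2): Ibtisam (weight 1/2) → 1/4; Tariq (weight 1/2) → 1/4; Yasmin (weight 1) → 1/2.
Ibtisam is living and takes 1/4.
Tariq is living and takes 1/4.
Yasmin predeceased; the 1/2 allotted to Yasmin's branch passes to Yasmin's issue by representation.
The 1/2 is divided into 3 equal shares of 1/6 among Karim, Ghada, Hamid.
Karim predeceased; the 1/6 allotted to Karim's branch passes to Karim's issue by representation.
The 1/6 is divided into 3 equal shares of 1/18 among Hanan, Bashir, Dalia.
Hanan is living and takes 1/18.
Bashir is living and takes 1/18.
Dalia is living and takes 1/18.
Ghada is living and takes 1/6.
Hamid is living and takes 1/6.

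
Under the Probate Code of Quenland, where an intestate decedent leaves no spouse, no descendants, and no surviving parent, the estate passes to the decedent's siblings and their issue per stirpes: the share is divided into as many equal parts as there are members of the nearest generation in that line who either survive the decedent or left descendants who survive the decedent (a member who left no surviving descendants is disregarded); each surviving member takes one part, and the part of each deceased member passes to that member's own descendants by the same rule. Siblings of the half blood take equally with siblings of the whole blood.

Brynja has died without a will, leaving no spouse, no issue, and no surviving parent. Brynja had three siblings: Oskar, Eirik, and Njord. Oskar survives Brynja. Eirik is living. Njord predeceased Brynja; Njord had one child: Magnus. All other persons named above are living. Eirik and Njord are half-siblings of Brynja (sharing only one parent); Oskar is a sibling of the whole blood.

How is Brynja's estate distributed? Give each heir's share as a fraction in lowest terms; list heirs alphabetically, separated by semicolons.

No spouse, descendants, or parent survives, so the estate passes to Brynja's siblings per stirpes.
Half-blood and whole-blood siblings take equally under the stated rule.
The estate is divided into 3 equal shares of 1/3 among Oskar, Eirik, Njord.
Oskar is living and takes 1/3.
Eirik is living and takes 1/3.
Njord predeceased; the 1/3 allotted to Njord's branch passes to Njord's issue by representation.
Magnus is the sole taker at this level and receives the full 1/3.

Eirik 1/3; Magnus 1/3; Oskar 1/3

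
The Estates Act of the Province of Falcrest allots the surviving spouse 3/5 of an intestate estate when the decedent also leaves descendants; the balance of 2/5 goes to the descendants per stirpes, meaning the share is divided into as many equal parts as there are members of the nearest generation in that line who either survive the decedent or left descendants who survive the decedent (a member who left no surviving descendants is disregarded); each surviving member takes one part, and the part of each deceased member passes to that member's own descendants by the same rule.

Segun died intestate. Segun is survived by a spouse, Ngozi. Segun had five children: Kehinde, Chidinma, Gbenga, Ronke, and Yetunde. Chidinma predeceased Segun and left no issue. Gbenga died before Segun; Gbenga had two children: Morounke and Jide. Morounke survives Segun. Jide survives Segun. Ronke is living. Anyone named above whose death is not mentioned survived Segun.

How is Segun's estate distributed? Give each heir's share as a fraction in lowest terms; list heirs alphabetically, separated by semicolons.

Jide 1/20; Kehinde 1/10; Morounke 1/20; Ngozi 3/5; Ronke 1/10; Yetunde 1/10

Ngozi, as surviving spouse, takes 3/5.
The remaining 2/5 passes to Segun's descendants per stirpes.
Chidinma left no surviving issue, so that branch lapses and is disregarded.
The 2/5 is divided into 4 equal shares of 1/10 among Kehinde, Gbenga, Ronke, Yetunde.
Kehinde is living and takes 1/10.
Gbenga predeceased; the 1/10 allotted to Gbenga's branch passes to Gbenga's issue by representation.
The 1/10 is divided into 2 equal shares of 1/20 among Morounke, Jide.
Morounke is living and takes 1/20.
Jide is living and takes 1/20.
Ronke is living and takes 1/10.
Yetunde is living and takes 1/10.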